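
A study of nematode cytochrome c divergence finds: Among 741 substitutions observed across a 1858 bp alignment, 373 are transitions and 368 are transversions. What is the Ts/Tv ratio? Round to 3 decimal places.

1.014

R = 373/368 = 1.013586… ≈ 1.014 (to 3 d.p.).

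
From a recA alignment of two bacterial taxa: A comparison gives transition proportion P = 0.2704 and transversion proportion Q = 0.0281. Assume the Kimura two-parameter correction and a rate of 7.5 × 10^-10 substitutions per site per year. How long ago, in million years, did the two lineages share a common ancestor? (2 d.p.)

Under the Kimura two-parameter model, d = −½ ln(1 − 2P − Q) − ¼ ln(1 − 2Q).
1 − 2P − Q = 0.4311, giving −½ ln(0.4311) = 0.420708.
1 − 2Q = 0.9438, giving −¼ ln(0.9438) = 0.014460.
d = 0.420708 + 0.014460 = 0.435168.
Under a molecular clock d = 2μt, so t = d/(2μ) = 0.435168 / (2 × 7.5 × 10^-10) = 290.11 million years.

290.11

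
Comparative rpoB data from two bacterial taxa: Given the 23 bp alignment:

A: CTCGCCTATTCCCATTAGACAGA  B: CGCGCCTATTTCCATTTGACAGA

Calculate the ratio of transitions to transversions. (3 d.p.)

0.500

Transitions are A↔G and C↔T; transversions are all other mismatches.
Transitions: 1. Transversions: 2.
R = 1/2 = 0.500.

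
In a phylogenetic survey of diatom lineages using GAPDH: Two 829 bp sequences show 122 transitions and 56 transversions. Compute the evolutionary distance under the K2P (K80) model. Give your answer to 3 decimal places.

0.261

P = 122/829 ≈ 0.147165 and Q = 56/829 ≈ 0.067551.
Under the Kimura two-parameter model, d = −½ ln(1 − 2P − Q) − ¼ ln(1 − 2Q).
1 − 2P − Q = 0.638119, giving −½ ln(0.638119) = 0.224615.
1 − 2Q = 0.864898, giving −¼ ln(0.864898) = 0.036286.
d = 0.224615 + 0.036286 = 0.260901.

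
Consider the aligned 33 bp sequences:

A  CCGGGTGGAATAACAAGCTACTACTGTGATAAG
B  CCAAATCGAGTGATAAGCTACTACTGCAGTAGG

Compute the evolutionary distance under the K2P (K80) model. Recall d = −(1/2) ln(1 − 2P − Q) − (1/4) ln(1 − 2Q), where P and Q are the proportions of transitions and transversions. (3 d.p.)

Of 33 sites, 10 differences are transitions and 1 are transversions, so P = 10/33 ≈ 0.30303 and Q = 1/33 ≈ 0.030303.
Under the Kimura two-parameter model, d = −½ ln(1 − 2P − Q) − ¼ ln(1 − 2Q).
1 − 2P − Q = 0.363637, giving −½ ln(0.363637) = 0.505800.
1 − 2Q = 0.939394, giving −¼ ln(0.939394) = 0.015630.
d = 0.505800 + 0.015630 = 0.521430.

0.521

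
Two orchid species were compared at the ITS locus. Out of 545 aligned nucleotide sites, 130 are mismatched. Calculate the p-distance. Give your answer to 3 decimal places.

p = 130/545 = 0.238532… ≈ 0.239 (to 3 d.p.).

0.239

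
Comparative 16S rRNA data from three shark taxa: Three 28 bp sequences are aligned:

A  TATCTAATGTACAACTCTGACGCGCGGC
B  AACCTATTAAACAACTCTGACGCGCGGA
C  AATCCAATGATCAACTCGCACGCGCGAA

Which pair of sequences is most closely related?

A–B: 6/28 differ, p = 0.214, d = 0.252.
A–C: 8/28 differ, p = 0.286, d = 0.360.
B–C: 8/28 differ, p = 0.286, d = 0.360.
The smallest distance is between A and B.

A and B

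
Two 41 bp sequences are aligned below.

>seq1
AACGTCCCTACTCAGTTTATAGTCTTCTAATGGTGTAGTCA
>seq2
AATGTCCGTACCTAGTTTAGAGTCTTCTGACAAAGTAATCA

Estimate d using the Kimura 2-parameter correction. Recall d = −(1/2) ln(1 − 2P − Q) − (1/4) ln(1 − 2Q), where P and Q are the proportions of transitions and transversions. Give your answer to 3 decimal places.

Of 41 sites, 8 differences are transitions and 3 are transversions, so P = 8/41 ≈ 0.195122 and Q = 3/41 ≈ 0.073171.
Under the Kimura two-parameter model, d = −½ ln(1 − 2P − Q) − ¼ ln(1 − 2Q).
1 − 2P − Q = 0.536585, giving −½ ln(0.536585) = 0.311265.
1 − 2Q = 0.853658, giving −¼ ln(0.853658) = 0.039556.
d = 0.311265 + 0.039556 = 0.350821.

0.351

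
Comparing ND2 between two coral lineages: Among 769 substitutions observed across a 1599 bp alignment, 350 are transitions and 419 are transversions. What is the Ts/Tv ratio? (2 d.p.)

R = 350/419 = 0.835322… ≈ 0.84 (to 2 d.p.).

0.84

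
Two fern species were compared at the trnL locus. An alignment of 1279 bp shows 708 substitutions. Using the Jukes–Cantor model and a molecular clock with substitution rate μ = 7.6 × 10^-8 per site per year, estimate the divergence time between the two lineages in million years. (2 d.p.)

p = 708/1279 ≈ 0.553557.
d = −(3/4) ln(1 − 4p/3) = −0.75 ln(1 − 0.738076) = −0.75 ln(0.261924)
  = −0.75 × (-1.339701) = 1.004776 substitutions/site.
Under a molecular clock d = 2μt, so t = d/(2μ) = 1.004776 / (2 × 7.6 × 10^-8) = 6.61 million years.

6.61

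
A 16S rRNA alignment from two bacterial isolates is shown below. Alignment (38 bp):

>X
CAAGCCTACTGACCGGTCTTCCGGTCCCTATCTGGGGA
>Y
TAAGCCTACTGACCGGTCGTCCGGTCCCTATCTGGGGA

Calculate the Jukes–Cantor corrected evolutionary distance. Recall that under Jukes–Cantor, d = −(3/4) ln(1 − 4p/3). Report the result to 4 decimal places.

The sequences differ at 2 of 38 sites (1, 19), so p = 2/38 ≈ 0.052632.
d = −(3/4) ln(1 − 4p/3) = −0.75 ln(1 − 0.070176) = −0.75 ln(0.929824)
  = −0.75 × (-0.072760) = 0.054570 substitutions/site.

0.0546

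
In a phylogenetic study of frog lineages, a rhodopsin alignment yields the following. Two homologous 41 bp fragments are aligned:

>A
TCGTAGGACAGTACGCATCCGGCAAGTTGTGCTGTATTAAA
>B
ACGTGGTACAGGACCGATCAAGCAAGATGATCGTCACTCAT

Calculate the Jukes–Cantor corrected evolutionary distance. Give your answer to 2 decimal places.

0.60

The sequences differ at 17 of 41 sites, so p = 17/41 ≈ 0.414634.
d = −(3/4) ln(1 − 4p/3) = −0.75 ln(1 − 0.552845) = −0.75 ln(0.447155)
  = −0.75 × (-0.804850) = 0.603638 substitutions/site.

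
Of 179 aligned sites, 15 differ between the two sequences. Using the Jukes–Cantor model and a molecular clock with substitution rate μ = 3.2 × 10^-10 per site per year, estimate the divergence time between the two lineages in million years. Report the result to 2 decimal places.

p = 15/179 ≈ 0.083799.
d = −(3/4) ln(1 − 4p/3) = −0.75 ln(1 − 0.111732) = −0.75 ln(0.888268)
  = −0.75 × (-0.118482) = 0.088862 substitutions/site.
Under a molecular clock d = 2μt, so t = d/(2μ) = 0.088862 / (2 × 3.2 × 10^-10) = 138.85 million years.

138.85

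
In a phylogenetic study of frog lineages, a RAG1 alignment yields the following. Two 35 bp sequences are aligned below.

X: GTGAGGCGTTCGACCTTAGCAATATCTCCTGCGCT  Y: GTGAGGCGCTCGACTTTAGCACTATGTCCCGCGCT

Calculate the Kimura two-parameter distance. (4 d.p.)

Of 35 sites, 3 differences are transitions and 2 are transversions, so P = 3/35 ≈ 0.085714 and Q = 2/35 ≈ 0.057143.
Under the Kimura two-parameter model, d = −½ ln(1 − 2P − Q) − ¼ ln(1 − 2Q).
1 − 2P − Q = 0.771429, giving −½ ln(0.771429) = 0.129755.
1 − 2Q = 0.885714, giving −¼ ln(0.885714) = 0.030340.
d = 0.129755 + 0.030340 = 0.160095.

0.1601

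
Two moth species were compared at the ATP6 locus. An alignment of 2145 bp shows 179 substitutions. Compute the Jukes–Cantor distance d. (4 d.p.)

0.0885

p = 179/2145 ≈ 0.08345.
d = −(3/4) ln(1 − 4p/3) = −0.75 ln(1 − 0.111267) = −0.75 ln(0.888733)
  = −0.75 × (-0.117958) = 0.088469 substitutions/site.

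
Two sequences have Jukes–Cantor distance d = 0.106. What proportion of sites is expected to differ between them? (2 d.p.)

p = (3/4)(1 − e^(−4d/3)) = 0.75 × (1 − e^(-0.141333)) = 0.75 × (1 − 0.868200) = 0.098850.

0.10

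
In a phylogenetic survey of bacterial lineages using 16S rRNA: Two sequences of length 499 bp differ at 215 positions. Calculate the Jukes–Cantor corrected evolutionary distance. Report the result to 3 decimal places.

0.641

p = 215/499 ≈ 0.430862.
d = −(3/4) ln(1 − 4p/3) = −0.75 ln(1 − 0.574483) = −0.75 ln(0.425517)
  = −0.75 × (-0.854450) = 0.640838 substitutions/site.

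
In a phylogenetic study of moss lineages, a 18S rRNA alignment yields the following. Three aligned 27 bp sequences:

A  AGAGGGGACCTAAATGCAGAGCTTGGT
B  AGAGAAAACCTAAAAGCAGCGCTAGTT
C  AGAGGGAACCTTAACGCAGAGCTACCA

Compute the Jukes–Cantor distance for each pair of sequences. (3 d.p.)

A–B: 7/27 sites differ → p ≈ 0.259259, d = −0.75 ln(1 − 0.345679) = 0.318118 ≈ 0.318.
A–C: 7/27 sites differ → p ≈ 0.259259, d = −0.75 ln(1 − 0.345679) = 0.318118 ≈ 0.318.
B–C: 8/27 sites differ → p ≈ 0.296296, d = −0.75 ln(1 − 0.395061) = 0.376971 ≈ 0.377.

d(A,B) = 0.318, d(A,C) = 0.318, d(B,C) = 0.377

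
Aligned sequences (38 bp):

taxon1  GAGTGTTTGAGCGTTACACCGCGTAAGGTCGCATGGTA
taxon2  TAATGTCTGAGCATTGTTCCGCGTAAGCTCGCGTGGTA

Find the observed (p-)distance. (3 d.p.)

0.237

The sequences differ at 9 of 38 positions (sites 1, 3, 7, 13, 16, 17, 18, 28, 33).
p = 9/38 = 0.236842… ≈ 0.237 (to 3 d.p.).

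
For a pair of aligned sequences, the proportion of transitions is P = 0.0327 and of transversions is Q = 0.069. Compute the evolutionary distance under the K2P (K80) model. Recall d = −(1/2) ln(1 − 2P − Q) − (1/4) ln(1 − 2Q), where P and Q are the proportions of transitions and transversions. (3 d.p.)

0.109

Under the Kimura two-parameter model, d = −½ ln(1 − 2P − Q) − ¼ ln(1 − 2Q).
1 − 2P − Q = 0.8656, giving −½ ln(0.8656) = 0.072166.
1 − 2Q = 0.862, giving −¼ ln(0.862) = 0.037125.
d = 0.072166 + 0.037125 = 0.109291.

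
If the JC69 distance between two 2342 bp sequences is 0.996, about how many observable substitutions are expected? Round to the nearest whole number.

1291

Invert JC69: p = (3/4)(1 − e^(−4d/3)) = 0.75 × (1 − e^(-1.328)) = 0.75 × (1 − 0.265007) = 0.551245.
Expected differing sites = pL ≈ 0.551245 × 2342 = 1291.01579 ≈ 1291.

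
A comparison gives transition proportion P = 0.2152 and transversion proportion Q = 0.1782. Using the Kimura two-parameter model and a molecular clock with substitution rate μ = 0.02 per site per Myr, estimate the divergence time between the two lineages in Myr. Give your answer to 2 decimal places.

Under the Kimura two-parameter model, d = −½ ln(1 − 2P − Q) − ¼ ln(1 − 2Q).
1 − 2P − Q = 0.3914, giving −½ ln(0.3914) = 0.469013.
1 − 2Q = 0.6436, giving −¼ ln(0.6436) = 0.110169.
d = 0.469013 + 0.110169 = 0.579182.
Under a molecular clock d = 2μt, so t = d/(2μ) = 0.579182 / (2 × 0.02) = 14.48 Myr.

14.48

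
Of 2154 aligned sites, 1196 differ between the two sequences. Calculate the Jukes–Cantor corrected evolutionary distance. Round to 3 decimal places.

1.011

p = 1196/2154 ≈ 0.555246.
d = −(3/4) ln(1 − 4p/3) = −0.75 ln(1 − 0.740328) = −0.75 ln(0.259672)
  = −0.75 × (-1.348336) = 1.011252 substitutions/site.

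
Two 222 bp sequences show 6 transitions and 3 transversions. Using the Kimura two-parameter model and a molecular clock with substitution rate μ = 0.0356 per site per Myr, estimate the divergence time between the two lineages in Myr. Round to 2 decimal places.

P = 6/222 ≈ 0.027027 and Q = 3/222 ≈ 0.013514.
Under the Kimura two-parameter model, d = −½ ln(1 − 2P − Q) − ¼ ln(1 − 2Q).
1 − 2P − Q = 0.932432, giving −½ ln(0.932432) = 0.034980.
1 − 2Q = 0.972972, giving −¼ ln(0.972972) = 0.006850.
d = 0.034980 + 0.006850 = 0.041830.
Under a molecular clock d = 2μt, so t = d/(2μ) = 0.041830 / (2 × 0.0356) = 0.59 Myr.

0.59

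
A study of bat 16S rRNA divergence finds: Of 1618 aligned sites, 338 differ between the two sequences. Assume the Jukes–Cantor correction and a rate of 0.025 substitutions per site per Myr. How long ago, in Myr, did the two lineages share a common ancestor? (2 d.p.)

4.90

p = 338/1618 ≈ 0.2089.
d = −(3/4) ln(1 − 4p/3) = −0.75 ln(1 − 0.278533) = −0.75 ln(0.721467)
  = −0.75 × (-0.326469) = 0.244852 substitutions/site.
Under a molecular clock d = 2μt, so t = d/(2μ) = 0.244852 / (2 × 0.025) = 4.90 Myr.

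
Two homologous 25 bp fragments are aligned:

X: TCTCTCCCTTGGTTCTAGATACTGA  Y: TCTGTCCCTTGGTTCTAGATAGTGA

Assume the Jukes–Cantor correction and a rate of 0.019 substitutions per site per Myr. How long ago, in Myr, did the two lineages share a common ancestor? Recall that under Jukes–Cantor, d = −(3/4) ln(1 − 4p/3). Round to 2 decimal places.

The sequences differ at 2 of 25 sites (4, 22), so p = 2/25 = 0.08.
d = −(3/4) ln(1 − 4p/3) = −0.75 ln(1 − 0.106667) = −0.75 ln(0.893333)
  = −0.75 × (-0.112796) = 0.084597 substitutions/site.
Under a molecular clock d = 2μt, so t = d/(2μ) = 0.084597 / (2 × 0.019) = 2.23 Myr.

2.23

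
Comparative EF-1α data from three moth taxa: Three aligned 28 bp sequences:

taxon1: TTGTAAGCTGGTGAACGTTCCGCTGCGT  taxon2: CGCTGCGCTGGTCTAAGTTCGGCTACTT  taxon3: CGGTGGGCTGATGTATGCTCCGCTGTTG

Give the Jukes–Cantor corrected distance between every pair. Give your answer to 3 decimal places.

taxon1–taxon2: 11/28 sites differ → p ≈ 0.392857, d = −0.75 ln(1 − 0.523809) = 0.556452 ≈ 0.556.
taxon1–taxon3: 11/28 sites differ → p ≈ 0.392857, d = −0.75 ln(1 − 0.523809) = 0.556452 ≈ 0.556.
taxon2–taxon3: 10/28 sites differ → p ≈ 0.357143, d = −0.75 ln(1 − 0.476191) = 0.484971 ≈ 0.485.

d(taxon1,taxon2) = 0.556, d(taxon1,taxon3) = 0.556, d(taxon2,taxon3) = 0.485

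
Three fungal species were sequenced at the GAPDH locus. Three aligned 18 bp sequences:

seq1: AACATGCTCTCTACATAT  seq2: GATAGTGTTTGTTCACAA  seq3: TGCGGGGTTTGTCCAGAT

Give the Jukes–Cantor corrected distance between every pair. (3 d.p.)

d(seq1,seq2) = 1.012, d(seq1,seq3) = 0.824, d(seq2,seq3) = 0.673

seq1–seq2: 10/18 sites differ → p ≈ 0.555556, d = −0.75 ln(1 − 0.740741) = 1.012446 ≈ 1.012.
seq1–seq3: 9/18 sites differ → p = 0.5, d = −0.75 ln(1 − 0.666667) = 0.823960 ≈ 0.824.
seq2–seq3: 8/18 sites differ → p ≈ 0.444444, d = −0.75 ln(1 − 0.592592) = 0.673455 ≈ 0.673.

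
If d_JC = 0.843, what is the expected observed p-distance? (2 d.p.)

0.51

p = (3/4)(1 − e^(−4d/3)) = 0.75 × (1 − e^(-1.124)) = 0.75 × (1 − 0.324977) = 0.506267.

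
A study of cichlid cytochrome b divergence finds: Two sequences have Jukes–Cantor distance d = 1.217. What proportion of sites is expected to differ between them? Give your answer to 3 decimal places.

p = (3/4)(1 − e^(−4d/3)) = 0.75 × (1 − e^(-1.622667)) = 0.75 × (1 − 0.197372) = 0.601971.

0.602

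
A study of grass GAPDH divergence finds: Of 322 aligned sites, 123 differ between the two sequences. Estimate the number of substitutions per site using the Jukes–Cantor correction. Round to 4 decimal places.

0.5340

p = 123/322 ≈ 0.381988.
d = −(3/4) ln(1 − 4p/3) = −0.75 ln(1 − 0.509317) = −0.75 ln(0.490683)
  = −0.75 × (-0.711957) = 0.533968 substitutions/site.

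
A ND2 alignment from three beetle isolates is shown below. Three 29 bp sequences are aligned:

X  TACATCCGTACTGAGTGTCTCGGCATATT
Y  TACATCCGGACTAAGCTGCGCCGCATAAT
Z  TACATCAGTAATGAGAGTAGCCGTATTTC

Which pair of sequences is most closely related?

X–Y: 8/29 differ, p = 0.276, d = 0.344.
X–Z: 9/29 differ, p = 0.310, d = 0.401.
Y–Z: 12/29 differ, p = 0.414, d = 0.602.
The smallest distance is between X and Y.

X and Y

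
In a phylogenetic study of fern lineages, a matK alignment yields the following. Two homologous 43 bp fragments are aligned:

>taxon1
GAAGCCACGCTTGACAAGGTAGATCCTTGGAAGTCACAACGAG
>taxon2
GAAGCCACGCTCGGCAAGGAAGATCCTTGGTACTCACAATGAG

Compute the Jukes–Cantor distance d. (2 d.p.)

The sequences differ at 6 of 43 sites (12, 14, 20, 31, 33, 40), so p = 6/43 ≈ 0.139535.
d = −(3/4) ln(1 − 4p/3) = −0.75 ln(1 − 0.186047) = −0.75 ln(0.813953)
  = −0.75 × (-0.205853) = 0.154390 substitutions/site.

0.15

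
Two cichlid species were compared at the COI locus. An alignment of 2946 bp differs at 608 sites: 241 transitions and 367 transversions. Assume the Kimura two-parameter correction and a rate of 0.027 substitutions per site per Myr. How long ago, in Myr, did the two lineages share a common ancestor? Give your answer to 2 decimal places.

P = 241/2946 ≈ 0.081806 and Q = 367/2946 ≈ 0.124576.
Under the Kimura two-parameter model, d = −½ ln(1 − 2P − Q) − ¼ ln(1 − 2Q).
1 − 2P − Q = 0.711812, giving −½ ln(0.711812) = 0.169971.
1 − 2Q = 0.750848, giving −¼ ln(0.750848) = 0.071638.
d = 0.169971 + 0.071638 = 0.241609.
Under a molecular clock d = 2μt, so t = d/(2μ) = 0.241609 / (2 × 0.027) = 4.47 Myr.

4.47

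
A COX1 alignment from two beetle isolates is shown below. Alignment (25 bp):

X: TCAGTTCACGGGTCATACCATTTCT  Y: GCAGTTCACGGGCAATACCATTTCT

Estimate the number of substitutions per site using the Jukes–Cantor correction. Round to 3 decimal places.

The sequences differ at 3 of 25 sites (1, 13, 14), so p = 3/25 = 0.12.
d = −(3/4) ln(1 − 4p/3) = −0.75 ln(1 − 0.16) = −0.75 ln(0.84)
  = −0.75 × (-0.174353) = 0.130765 substitutions/site.

0.131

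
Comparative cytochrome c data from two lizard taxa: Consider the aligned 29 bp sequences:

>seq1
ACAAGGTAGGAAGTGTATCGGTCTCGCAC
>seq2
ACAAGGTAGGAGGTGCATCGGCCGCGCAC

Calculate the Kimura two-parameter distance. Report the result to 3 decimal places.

0.156

Of 29 sites, 3 differences are transitions and 1 are transversions, so P = 3/29 ≈ 0.103448 and Q = 1/29 ≈ 0.034483.
Under the Kimura two-parameter model, d = −½ ln(1 − 2P − Q) − ¼ ln(1 − 2Q).
1 − 2P − Q = 0.758621, giving −½ ln(0.758621) = 0.138126.
1 − 2Q = 0.931034, giving −¼ ln(0.931034) = 0.017865.
d = 0.138126 + 0.017865 = 0.155991.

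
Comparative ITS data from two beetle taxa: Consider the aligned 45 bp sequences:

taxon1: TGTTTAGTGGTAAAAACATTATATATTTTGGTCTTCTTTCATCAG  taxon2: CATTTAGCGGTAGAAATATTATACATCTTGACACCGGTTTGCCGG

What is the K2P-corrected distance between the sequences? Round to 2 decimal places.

Of 45 sites, 15 differences are transitions and 3 are transversions, so P = 15/45 ≈ 0.333333 and Q = 3/45 ≈ 0.066667.
Under the Kimura two-parameter model, d = −½ ln(1 − 2P − Q) − ¼ ln(1 − 2Q).
1 − 2P − Q = 0.266667, giving −½ ln(0.266667) = 0.660877.
1 − 2Q = 0.866666, giving −¼ ln(0.866666) = 0.035775.
d = 0.660877 + 0.035775 = 0.696652.

0.70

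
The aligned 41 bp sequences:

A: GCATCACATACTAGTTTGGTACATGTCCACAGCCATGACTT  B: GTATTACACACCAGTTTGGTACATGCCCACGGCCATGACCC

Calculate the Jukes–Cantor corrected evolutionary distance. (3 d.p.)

0.226

The sequences differ at 8 of 41 sites (2, 5, 9, 12, 26, 31, 40, 41), so p = 8/41 ≈ 0.195122.
d = −(3/4) ln(1 − 4p/3) = −0.75 ln(1 − 0.260163) = −0.75 ln(0.739837)
  = −0.75 × (-0.301325) = 0.225994 substitutions/site.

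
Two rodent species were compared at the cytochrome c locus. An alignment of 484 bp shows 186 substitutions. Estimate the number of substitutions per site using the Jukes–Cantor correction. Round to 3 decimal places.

p = 186/484 ≈ 0.384298.
d = −(3/4) ln(1 − 4p/3) = −0.75 ln(1 − 0.512397) = −0.75 ln(0.487603)
  = −0.75 × (-0.718254) = 0.538691 substitutions/site.

0.539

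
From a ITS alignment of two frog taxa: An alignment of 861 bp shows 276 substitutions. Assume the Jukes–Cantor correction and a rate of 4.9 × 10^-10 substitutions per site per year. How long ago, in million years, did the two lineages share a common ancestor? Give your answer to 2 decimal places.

426.72

p = 276/861 ≈ 0.320557.
d = −(3/4) ln(1 − 4p/3) = −0.75 ln(1 − 0.427409) = −0.75 ln(0.572591)
  = −0.75 × (-0.557584) = 0.418188 substitutions/site.
Under a molecular clock d = 2μt, so t = d/(2μ) = 0.418188 / (2 × 4.9 × 10^-10) = 426.72 million years.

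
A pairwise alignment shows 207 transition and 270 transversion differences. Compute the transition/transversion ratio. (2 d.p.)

R = 207/270 = 0.766666… ≈ 0.77 (to 2 d.p.).

0.77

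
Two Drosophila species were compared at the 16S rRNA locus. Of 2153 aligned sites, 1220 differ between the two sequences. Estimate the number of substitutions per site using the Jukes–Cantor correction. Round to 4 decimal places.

p = 1220/2153 ≈ 0.566651.
d = −(3/4) ln(1 − 4p/3) = −0.75 ln(1 − 0.755535) = −0.75 ln(0.244465)
  = −0.75 × (-1.408683) = 1.056512 substitutions/site.

1.0565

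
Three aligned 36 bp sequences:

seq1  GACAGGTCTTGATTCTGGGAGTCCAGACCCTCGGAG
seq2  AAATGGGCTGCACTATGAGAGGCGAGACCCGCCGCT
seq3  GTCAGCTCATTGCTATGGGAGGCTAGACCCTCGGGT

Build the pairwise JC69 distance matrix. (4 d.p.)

d(seq1,seq2) = 0.6082, d(seq1,seq3) = 0.3924, d(seq2,seq3) = 0.6082

seq1–seq2: 15/36 sites differ → p ≈ 0.416667, d = −0.75 ln(1 − 0.555556) = 0.608198 ≈ 0.6082.
seq1–seq3: 11/36 sites differ → p ≈ 0.305556, d = −0.75 ln(1 − 0.407408) = 0.392437 ≈ 0.3924.
seq2–seq3: 15/36 sites differ → p ≈ 0.416667, d = −0.75 ln(1 − 0.555556) = 0.608198 ≈ 0.6082.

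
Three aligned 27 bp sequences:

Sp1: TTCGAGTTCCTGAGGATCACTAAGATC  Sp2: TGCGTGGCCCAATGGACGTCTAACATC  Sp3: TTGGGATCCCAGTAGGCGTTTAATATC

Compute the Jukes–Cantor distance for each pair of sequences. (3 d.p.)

Sp1–Sp2: 11/27 sites differ → p ≈ 0.407407, d = −0.75 ln(1 − 0.543209) = 0.587647 ≈ 0.588.
Sp1–Sp3: 13/27 sites differ → p ≈ 0.481481, d = −0.75 ln(1 − 0.641975) = 0.770364 ≈ 0.770.
Sp2–Sp3: 10/27 sites differ → p ≈ 0.37037, d = −0.75 ln(1 − 0.493827) = 0.510658 ≈ 0.511.

d(Sp1,Sp2) = 0.588, d(Sp1,Sp3) = 0.770, d(Sp2,Sp3) = 0.511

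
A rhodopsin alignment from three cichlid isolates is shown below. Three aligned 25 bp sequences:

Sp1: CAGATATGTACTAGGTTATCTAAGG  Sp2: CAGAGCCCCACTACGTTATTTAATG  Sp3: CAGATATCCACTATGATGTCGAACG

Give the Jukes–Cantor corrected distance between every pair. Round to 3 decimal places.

d(Sp1,Sp2) = 0.417, d(Sp1,Sp3) = 0.351, d(Sp2,Sp3) = 0.490

Sp1–Sp2: 8/25 sites differ → p = 0.32, d = −0.75 ln(1 − 0.426667) = 0.417216 ≈ 0.417.
Sp1–Sp3: 7/25 sites differ → p = 0.28, d = −0.75 ln(1 − 0.373333) = 0.350505 ≈ 0.351.
Sp2–Sp3: 9/25 sites differ → p = 0.36, d = −0.75 ln(1 − 0.48) = 0.490445 ≈ 0.490.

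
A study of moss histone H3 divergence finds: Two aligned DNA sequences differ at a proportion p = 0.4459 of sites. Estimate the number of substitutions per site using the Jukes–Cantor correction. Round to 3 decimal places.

d = −(3/4) ln(1 − 4p/3) = −0.75 ln(1 − 0.594533) = −0.75 ln(0.405467)
  = −0.75 × (-0.902716) = 0.677037 substitutions/site.

0.677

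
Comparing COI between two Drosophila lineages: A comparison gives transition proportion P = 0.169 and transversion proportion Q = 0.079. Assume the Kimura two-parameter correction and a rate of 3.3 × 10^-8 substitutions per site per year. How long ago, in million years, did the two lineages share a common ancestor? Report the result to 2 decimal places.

4.74

Under the Kimura two-parameter model, d = −½ ln(1 − 2P − Q) − ¼ ln(1 − 2Q).
1 − 2P − Q = 0.583, giving −½ ln(0.583) = 0.269784.
1 − 2Q = 0.842, giving −¼ ln(0.842) = 0.042994.
d = 0.269784 + 0.042994 = 0.312778.
Under a molecular clock d = 2μt, so t = d/(2μ) = 0.312778 / (2 × 3.3 × 10^-8) = 4.74 million years.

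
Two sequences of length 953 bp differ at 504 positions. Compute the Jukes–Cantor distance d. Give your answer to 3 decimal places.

0.916

p = 504/953 ≈ 0.528856.
d = −(3/4) ln(1 − 4p/3) = −0.75 ln(1 − 0.705141) = −0.75 ln(0.294859)
  = −0.75 × (-1.221258) = 0.915944 substitutions/site.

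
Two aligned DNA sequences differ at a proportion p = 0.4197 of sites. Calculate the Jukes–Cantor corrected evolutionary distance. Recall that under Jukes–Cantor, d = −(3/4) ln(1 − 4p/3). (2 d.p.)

0.62

d = −(3/4) ln(1 − 4p/3) = −0.75 ln(1 − 0.5596) = −0.75 ln(0.4404)
  = −0.75 × (-0.820072) = 0.615054 substitutions/site.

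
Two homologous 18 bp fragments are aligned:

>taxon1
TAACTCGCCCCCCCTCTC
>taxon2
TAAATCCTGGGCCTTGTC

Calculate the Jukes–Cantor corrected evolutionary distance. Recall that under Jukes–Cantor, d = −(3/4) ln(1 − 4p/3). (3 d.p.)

The sequences differ at 8 of 18 sites (4, 7, 8, 9, 10, 11, 14, 16), so p = 8/18 ≈ 0.444444.
d = −(3/4) ln(1 − 4p/3) = −0.75 ln(1 − 0.592592) = −0.75 ln(0.407408)
  = −0.75 × (-0.897940) = 0.673455 substitutions/site.

0.673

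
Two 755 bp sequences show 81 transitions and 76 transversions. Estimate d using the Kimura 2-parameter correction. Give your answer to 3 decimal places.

P = 81/755 ≈ 0.107285 and Q = 76/755 ≈ 0.100662.
Under the Kimura two-parameter model, d = −½ ln(1 − 2P − Q) − ¼ ln(1 − 2Q).
1 − 2P − Q = 0.684768, giving −½ ln(0.684768) = 0.189338.
1 − 2Q = 0.798676, giving −¼ ln(0.798676) = 0.056200.
d = 0.189338 + 0.056200 = 0.245538.

0.246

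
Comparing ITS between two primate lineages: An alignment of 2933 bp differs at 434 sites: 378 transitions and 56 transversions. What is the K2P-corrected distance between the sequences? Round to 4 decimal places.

0.1718

P = 378/2933 ≈ 0.128878 and Q = 56/2933 ≈ 0.019093.
Under the Kimura two-parameter model, d = −½ ln(1 − 2P − Q) − ¼ ln(1 − 2Q).
1 − 2P − Q = 0.723151, giving −½ ln(0.723151) = 0.162069.
1 − 2Q = 0.961814, giving −¼ ln(0.961814) = 0.009734.
d = 0.162069 + 0.009734 = 0.171803.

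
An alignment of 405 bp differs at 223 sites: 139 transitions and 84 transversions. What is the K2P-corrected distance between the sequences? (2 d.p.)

1.26

P = 139/405 ≈ 0.34321 and Q = 84/405 ≈ 0.207407.
Under the Kimura two-parameter model, d = −½ ln(1 − 2P − Q) − ¼ ln(1 − 2Q).
1 − 2P − Q = 0.106173, giving −½ ln(0.106173) = 1.121343.
1 − 2Q = 0.585186, giving −¼ ln(0.585186) = 0.133956.
d = 1.121343 + 0.133956 = 1.255299.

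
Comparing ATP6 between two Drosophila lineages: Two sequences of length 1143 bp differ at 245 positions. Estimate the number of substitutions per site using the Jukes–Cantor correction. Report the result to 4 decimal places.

p = 245/1143 ≈ 0.214348.
d = −(3/4) ln(1 − 4p/3) = −0.75 ln(1 − 0.285797) = −0.75 ln(0.714203)
  = −0.75 × (-0.336588) = 0.252441 substitutions/site.

0.2524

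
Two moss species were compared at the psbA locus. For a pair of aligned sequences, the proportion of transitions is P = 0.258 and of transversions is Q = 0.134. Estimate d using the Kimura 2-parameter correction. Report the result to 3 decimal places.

Under the Kimura two-parameter model, d = −½ ln(1 − 2P − Q) − ¼ ln(1 − 2Q).
1 − 2P − Q = 0.35, giving −½ ln(0.35) = 0.524911.
1 − 2Q = 0.732, giving −¼ ln(0.732) = 0.077994.
d = 0.524911 + 0.077994 = 0.602905.

0.603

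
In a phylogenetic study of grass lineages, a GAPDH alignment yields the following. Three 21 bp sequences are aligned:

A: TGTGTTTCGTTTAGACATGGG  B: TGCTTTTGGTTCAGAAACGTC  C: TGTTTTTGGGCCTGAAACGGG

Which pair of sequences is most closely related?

B and C

A–B: 8/21 differ, p = 0.381, d = 0.532.
A–C: 8/21 differ, p = 0.381, d = 0.532.
B–C: 6/21 differ, p = 0.286, d = 0.360.
The smallest distance is between B and C.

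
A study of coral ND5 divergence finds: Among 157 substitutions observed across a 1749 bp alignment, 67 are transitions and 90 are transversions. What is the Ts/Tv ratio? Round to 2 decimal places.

0.74

R = 67/90 = 0.744444… ≈ 0.74 (to 2 d.p.).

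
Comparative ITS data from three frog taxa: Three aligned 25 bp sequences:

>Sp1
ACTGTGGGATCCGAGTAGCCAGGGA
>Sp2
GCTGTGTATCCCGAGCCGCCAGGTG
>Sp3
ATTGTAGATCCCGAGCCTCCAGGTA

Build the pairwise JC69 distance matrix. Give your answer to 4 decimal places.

Sp1–Sp2: 9/25 sites differ → p = 0.36, d = −0.75 ln(1 − 0.48) = 0.490445 ≈ 0.4904.
Sp1–Sp3: 9/25 sites differ → p = 0.36, d = −0.75 ln(1 − 0.48) = 0.490445 ≈ 0.4904.
Sp2–Sp3: 6/25 sites differ → p = 0.24, d = −0.75 ln(1 − 0.32) = 0.289247 ≈ 0.2892.

d(Sp1,Sp2) = 0.4904, d(Sp1,Sp3) = 0.4904, d(Sp2,Sp3) = 0.2892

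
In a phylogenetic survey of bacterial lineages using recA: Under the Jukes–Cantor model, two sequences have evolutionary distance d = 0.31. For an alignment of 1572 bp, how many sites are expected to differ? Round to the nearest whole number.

399

Invert JC69: p = (3/4)(1 − e^(−4d/3)) = 0.75 × (1 − e^(-0.413333)) = 0.75 × (1 − 0.661442) = 0.253919.
Expected differing sites = pL ≈ 0.253919 × 1572 = 399.160668 ≈ 399.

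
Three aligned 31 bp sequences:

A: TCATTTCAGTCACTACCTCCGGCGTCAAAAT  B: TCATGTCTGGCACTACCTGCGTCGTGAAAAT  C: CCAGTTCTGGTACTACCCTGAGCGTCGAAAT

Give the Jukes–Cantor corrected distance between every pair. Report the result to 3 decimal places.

d(A,B) = 0.224, d(A,C) = 0.422, d(B,C) = 0.481

A–B: 6/31 sites differ → p ≈ 0.193548, d = −0.75 ln(1 − 0.258064) = 0.223869 ≈ 0.224.
A–C: 10/31 sites differ → p ≈ 0.322581, d = −0.75 ln(1 − 0.430108) = 0.421731 ≈ 0.422.
B–C: 11/31 sites differ → p ≈ 0.354839, d = −0.75 ln(1 − 0.473119) = 0.480585 ≈ 0.481.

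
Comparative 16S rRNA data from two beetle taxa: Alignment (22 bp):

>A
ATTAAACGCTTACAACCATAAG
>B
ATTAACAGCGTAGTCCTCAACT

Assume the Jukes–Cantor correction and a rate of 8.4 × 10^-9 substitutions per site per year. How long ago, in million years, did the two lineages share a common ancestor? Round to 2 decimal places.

49.05

The sequences differ at 11 of 22 sites, so p = 11/22 = 0.5.
d = −(3/4) ln(1 − 4p/3) = −0.75 ln(1 − 0.666667) = −0.75 ln(0.333333)
  = −0.75 × (-1.098613) = 0.823960 substitutions/site.
Under a molecular clock d = 2μt, so t = d/(2μ) = 0.823960 / (2 × 8.4 × 10^-9) = 49.05 million years.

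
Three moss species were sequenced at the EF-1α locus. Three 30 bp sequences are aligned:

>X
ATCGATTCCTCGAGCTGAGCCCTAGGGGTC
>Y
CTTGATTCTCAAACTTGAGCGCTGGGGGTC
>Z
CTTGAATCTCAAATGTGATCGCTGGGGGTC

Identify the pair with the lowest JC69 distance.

Y and Z

X–Y: 10/30 differ, p = 0.333, d = 0.441.
X–Z: 12/30 differ, p = 0.400, d = 0.572.
Y–Z: 4/30 differ, p = 0.133, d = 0.147.
The smallest distance is between Y and Z.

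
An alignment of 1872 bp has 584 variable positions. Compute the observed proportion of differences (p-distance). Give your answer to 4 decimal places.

0.3120

p = 584/1872 = 0.311965… ≈ 0.3120 (to 4 d.p.).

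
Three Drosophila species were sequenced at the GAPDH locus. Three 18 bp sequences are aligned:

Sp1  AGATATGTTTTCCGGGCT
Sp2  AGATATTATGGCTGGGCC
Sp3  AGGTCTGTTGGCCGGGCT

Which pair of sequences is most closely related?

Sp1 and Sp3

Sp1–Sp2: 6/18 differ, p = 0.333, d = 0.441.
Sp1–Sp3: 4/18 differ, p = 0.222, d = 0.264.
Sp2–Sp3: 6/18 differ, p = 0.333, d = 0.441.
The smallest distance is between Sp1 and Sp3.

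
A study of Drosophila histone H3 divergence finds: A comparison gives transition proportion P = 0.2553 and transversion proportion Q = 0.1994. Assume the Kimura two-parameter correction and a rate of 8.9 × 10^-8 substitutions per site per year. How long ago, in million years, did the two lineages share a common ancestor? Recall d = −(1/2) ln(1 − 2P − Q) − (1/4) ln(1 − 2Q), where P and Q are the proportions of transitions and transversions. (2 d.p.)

4.19

Under the Kimura two-parameter model, d = −½ ln(1 − 2P − Q) − ¼ ln(1 − 2Q).
1 − 2P − Q = 0.29, giving −½ ln(0.29) = 0.618937.
1 − 2Q = 0.6012, giving −¼ ln(0.6012) = 0.127207.
d = 0.618937 + 0.127207 = 0.746144.
Under a molecular clock d = 2μt, so t = d/(2μ) = 0.746144 / (2 × 8.9 × 10^-8) = 4.19 million years.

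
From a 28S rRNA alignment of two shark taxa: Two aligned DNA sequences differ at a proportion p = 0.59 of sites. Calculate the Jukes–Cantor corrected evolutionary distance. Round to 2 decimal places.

1.16

d = −(3/4) ln(1 − 4p/3) = −0.75 ln(1 − 0.786667) = −0.75 ln(0.213333)
  = −0.75 × (-1.544901) = 1.158676 substitutions/site.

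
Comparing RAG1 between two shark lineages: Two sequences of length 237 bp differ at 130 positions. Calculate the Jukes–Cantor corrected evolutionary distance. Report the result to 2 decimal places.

p = 130/237 ≈ 0.548523.
d = −(3/4) ln(1 − 4p/3) = −0.75 ln(1 − 0.731364) = −0.75 ln(0.268636)
  = −0.75 × (-1.314398) = 0.985799 substitutions/site.

0.99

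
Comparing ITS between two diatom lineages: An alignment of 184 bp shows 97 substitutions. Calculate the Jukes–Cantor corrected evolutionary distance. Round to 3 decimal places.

0.910

p = 97/184 ≈ 0.527174.
d = −(3/4) ln(1 − 4p/3) = −0.75 ln(1 − 0.702899) = −0.75 ln(0.297101)
  = −0.75 × (-1.213683) = 0.910262 substitutions/site.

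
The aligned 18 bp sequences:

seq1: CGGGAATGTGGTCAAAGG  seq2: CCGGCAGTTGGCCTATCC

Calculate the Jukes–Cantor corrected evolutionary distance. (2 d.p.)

0.82

The sequences differ at 9 of 18 sites (2, 5, 7, 8, 12, 14, 16, 17, 18), so p = 9/18 = 0.5.
d = −(3/4) ln(1 − 4p/3) = −0.75 ln(1 − 0.666667) = −0.75 ln(0.333333)
  = −0.75 × (-1.098613) = 0.823960 substitutions/site.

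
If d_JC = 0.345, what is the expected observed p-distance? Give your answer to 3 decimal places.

0.277

p = (3/4)(1 − e^(−4d/3)) = 0.75 × (1 − e^(-0.46)) = 0.75 × (1 − 0.631284) = 0.276537.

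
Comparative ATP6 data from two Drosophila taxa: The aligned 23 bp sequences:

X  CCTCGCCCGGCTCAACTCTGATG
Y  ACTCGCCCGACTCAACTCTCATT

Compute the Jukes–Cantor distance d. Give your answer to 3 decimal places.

The sequences differ at 4 of 23 sites (1, 10, 20, 23), so p = 4/23 ≈ 0.173913.
d = −(3/4) ln(1 − 4p/3) = −0.75 ln(1 − 0.231884) = −0.75 ln(0.768116)
  = −0.75 × (-0.263815) = 0.197861 substitutions/site.

0.198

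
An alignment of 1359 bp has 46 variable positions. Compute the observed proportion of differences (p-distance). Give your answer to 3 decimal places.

p = 46/1359 = 0.033848… ≈ 0.034 (to 3 d.p.).

0.034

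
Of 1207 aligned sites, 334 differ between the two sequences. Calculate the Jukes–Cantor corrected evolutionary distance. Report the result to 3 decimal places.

p = 334/1207 ≈ 0.276719.
d = −(3/4) ln(1 − 4p/3) = −0.75 ln(1 − 0.368959) = −0.75 ln(0.631041)
  = −0.75 × (-0.460384) = 0.345288 substitutions/site.

0.345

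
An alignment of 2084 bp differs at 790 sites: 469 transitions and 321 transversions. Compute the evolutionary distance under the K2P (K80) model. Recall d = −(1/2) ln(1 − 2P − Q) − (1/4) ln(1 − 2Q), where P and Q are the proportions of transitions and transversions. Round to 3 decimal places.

P = 469/2084 ≈ 0.225048 and Q = 321/2084 ≈ 0.154031.
Under the Kimura two-parameter model, d = −½ ln(1 − 2P − Q) − ¼ ln(1 − 2Q).
1 − 2P − Q = 0.395873, giving −½ ln(0.395873) = 0.463331.
1 − 2Q = 0.691938, giving −¼ ln(0.691938) = 0.092065.
d = 0.463331 + 0.092065 = 0.555396.

0.555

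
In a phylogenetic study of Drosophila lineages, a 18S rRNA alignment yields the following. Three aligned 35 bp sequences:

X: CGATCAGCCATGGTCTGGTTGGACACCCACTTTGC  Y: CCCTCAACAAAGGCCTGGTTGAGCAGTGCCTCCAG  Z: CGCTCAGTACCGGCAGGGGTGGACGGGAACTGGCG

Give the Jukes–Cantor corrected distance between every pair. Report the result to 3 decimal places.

d(X,Y) = 0.705, d(X,Z) = 0.782, d(Y,Z) = 0.782

X–Y: 16/35 sites differ → p ≈ 0.457143, d = −0.75 ln(1 − 0.609524) = 0.705292 ≈ 0.705.
X–Z: 17/35 sites differ → p ≈ 0.485714, d = −0.75 ln(1 − 0.647619) = 0.782282 ≈ 0.782.
Y–Z: 17/35 sites differ → p ≈ 0.485714, d = −0.75 ln(1 − 0.647619) = 0.782282 ≈ 0.782.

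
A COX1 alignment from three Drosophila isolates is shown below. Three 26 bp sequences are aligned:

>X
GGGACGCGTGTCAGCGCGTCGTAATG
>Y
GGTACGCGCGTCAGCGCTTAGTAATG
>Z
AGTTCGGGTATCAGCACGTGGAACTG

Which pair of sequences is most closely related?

X and Y

X–Y: 4/26 differ, p = 0.154, d = 0.172.
X–Z: 9/26 differ, p = 0.346, d = 0.464.
Y–Z: 10/26 differ, p = 0.385, d = 0.539.
The smallest distance is between X and Y.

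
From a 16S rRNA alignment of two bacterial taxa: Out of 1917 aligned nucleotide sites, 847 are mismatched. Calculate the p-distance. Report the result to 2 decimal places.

0.44

p = 847/1917 = 0.441836… ≈ 0.44 (to 2 d.p.).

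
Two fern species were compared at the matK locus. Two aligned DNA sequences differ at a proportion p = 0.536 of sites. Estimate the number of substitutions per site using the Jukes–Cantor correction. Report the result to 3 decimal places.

0.941

d = −(3/4) ln(1 − 4p/3) = −0.75 ln(1 − 0.714667) = −0.75 ln(0.285333)
  = −0.75 × (-1.254098) = 0.940574 substitutions/site.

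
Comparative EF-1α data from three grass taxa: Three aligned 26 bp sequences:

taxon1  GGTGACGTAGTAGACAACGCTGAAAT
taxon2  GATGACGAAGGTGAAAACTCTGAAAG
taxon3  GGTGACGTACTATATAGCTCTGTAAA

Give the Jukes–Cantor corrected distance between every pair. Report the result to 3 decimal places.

d(taxon1,taxon2) = 0.334, d(taxon1,taxon3) = 0.334, d(taxon2,taxon3) = 0.539

taxon1–taxon2: 7/26 sites differ → p ≈ 0.269231, d = −0.75 ln(1 − 0.358975) = 0.333515 ≈ 0.334.
taxon1–taxon3: 7/26 sites differ → p ≈ 0.269231, d = −0.75 ln(1 − 0.358975) = 0.333515 ≈ 0.334.
taxon2–taxon3: 10/26 sites differ → p ≈ 0.384615, d = −0.75 ln(1 − 0.51282) = 0.539341 ≈ 0.539.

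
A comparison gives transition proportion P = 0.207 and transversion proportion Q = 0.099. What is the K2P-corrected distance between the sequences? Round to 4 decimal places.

Under the Kimura two-parameter model, d = −½ ln(1 − 2P − Q) − ¼ ln(1 − 2Q).
1 − 2P − Q = 0.487, giving −½ ln(0.487) = 0.359746.
1 − 2Q = 0.802, giving −¼ ln(0.802) = 0.055162.
d = 0.359746 + 0.055162 = 0.414908.

0.4149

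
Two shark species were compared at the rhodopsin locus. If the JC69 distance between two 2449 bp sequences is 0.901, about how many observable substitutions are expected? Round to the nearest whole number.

Invert JC69: p = (3/4)(1 − e^(−4d/3)) = 0.75 × (1 − e^(-1.201333)) = 0.75 × (1 − 0.300793) = 0.524405.
Expected differing sites = pL ≈ 0.524405 × 2449 = 1284.267845 ≈ 1284.

1284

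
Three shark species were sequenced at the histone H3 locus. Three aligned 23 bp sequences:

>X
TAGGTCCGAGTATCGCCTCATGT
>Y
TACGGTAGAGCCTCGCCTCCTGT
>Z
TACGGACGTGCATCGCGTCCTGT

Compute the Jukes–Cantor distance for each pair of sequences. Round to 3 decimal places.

d(X,Y) = 0.390, d(X,Z) = 0.390, d(Y,Z) = 0.257

X–Y: 7/23 sites differ → p ≈ 0.304348, d = −0.75 ln(1 − 0.405797) = 0.390401 ≈ 0.390.
X–Z: 7/23 sites differ → p ≈ 0.304348, d = −0.75 ln(1 − 0.405797) = 0.390401 ≈ 0.390.
Y–Z: 5/23 sites differ → p ≈ 0.217391, d = −0.75 ln(1 − 0.289855) = 0.256715 ≈ 0.257.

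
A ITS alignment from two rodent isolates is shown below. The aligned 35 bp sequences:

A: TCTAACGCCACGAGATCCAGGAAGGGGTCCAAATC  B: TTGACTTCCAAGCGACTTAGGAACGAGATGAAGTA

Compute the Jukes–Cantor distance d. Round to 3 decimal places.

The sequences differ at 17 of 35 sites, so p = 17/35 ≈ 0.485714.
d = −(3/4) ln(1 − 4p/3) = −0.75 ln(1 − 0.647619) = −0.75 ln(0.352381)
  = −0.75 × (-1.043042) = 0.782282 substitutions/site.

0.782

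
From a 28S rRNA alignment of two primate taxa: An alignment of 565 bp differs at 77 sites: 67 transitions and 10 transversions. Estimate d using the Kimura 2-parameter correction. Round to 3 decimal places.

0.156

P = 67/565 ≈ 0.118584 and Q = 10/565 ≈ 0.017699.
Under the Kimura two-parameter model, d = −½ ln(1 − 2P − Q) − ¼ ln(1 − 2Q).
1 − 2P − Q = 0.745133, giving −½ ln(0.745133) = 0.147096.
1 − 2Q = 0.964602, giving −¼ ln(0.964602) = 0.009010.
d = 0.147096 + 0.009010 = 0.156106.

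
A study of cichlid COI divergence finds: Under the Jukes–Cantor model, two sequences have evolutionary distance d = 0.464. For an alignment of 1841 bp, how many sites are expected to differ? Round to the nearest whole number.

637

Invert JC69: p = (3/4)(1 − e^(−4d/3)) = 0.75 × (1 − e^(-0.618667)) = 0.75 × (1 − 0.538662) = 0.346004.
Expected differing sites = pL ≈ 0.346004 × 1841 = 636.993364 ≈ 637.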